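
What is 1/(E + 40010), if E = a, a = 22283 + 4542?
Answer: 1/66835 ≈ 1.4962e-5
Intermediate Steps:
a = 26825
E = 26825
1/(E + 40010) = 1/(26825 + 40010) = 1/66835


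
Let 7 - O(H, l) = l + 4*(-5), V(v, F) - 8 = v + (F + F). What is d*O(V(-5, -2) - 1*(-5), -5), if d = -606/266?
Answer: -9696/133 ≈ -72.902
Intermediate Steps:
V(v, F) = 8 + v + 2*F (V(v, F) = 8 + (v + (F + F)) = 8 + (v + 2*F) = 8 + v + 2*F)
O(H, l) = 27 - l (O(H, l) = 7 - (l + 4*(-5)) = 7 - (l - 20) = 7 - (-20 + l) = 7 + (20 - l) = 27 - l)
d = -303/133 (d = -606*1/266 = -303/133 ≈ -2.2782)
d*O(V(-5, -2) - 1*(-5), -5) = -303*(27 - 1*(-5))/133 = -303*(27 + 5)/133 = -303/133*32 = -9696/133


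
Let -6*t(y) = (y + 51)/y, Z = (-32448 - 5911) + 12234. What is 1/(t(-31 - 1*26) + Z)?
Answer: -57/1489126 ≈ -3.8277e-5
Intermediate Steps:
Z = -26125 (Z = -38359 + 12234 = -26125)
t(y) = -(51 + y)/(6*y) (t(y) = -(y + 51)/(6*y) = -(51 + y)/(6*y))
1/(t(-31 - 1*26) + Z) = 1/((-51 - (-31 - 1*26))/(6*(-31 - 1*26)) - 26125) = 1/((-51 - (-31 - 26))/(6*(-31 - 26)) - 26125) = 1/((⅙)*(-51 - 1*(-57))/(-57) - 26125) = 1/((⅙)*(-1/57)*(-51 + 57) - 26125) = 1/((⅙)*(-1/57)*6 - 26125) = 1/(-1/57 - 26125) = 1/(-1489126/57) = -57/1489126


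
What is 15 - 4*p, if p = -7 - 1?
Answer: 47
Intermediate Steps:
p = -8
15 - 4*p = 15 - 4*(-8) = 15 + 32 = 47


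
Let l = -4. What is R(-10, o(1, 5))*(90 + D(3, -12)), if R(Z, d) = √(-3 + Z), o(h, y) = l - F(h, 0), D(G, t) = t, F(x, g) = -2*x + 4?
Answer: 78*I*√13 ≈ 281.23*I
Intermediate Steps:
F(x, g) = 4 - 2*x
o(h, y) = -8 + 2*h (o(h, y) = -4 - (4 - 2*h) = -4 + (-4 + 2*h) = -8 + 2*h)
R(-10, o(1, 5))*(90 + D(3, -12)) = √(-3 - 10)*(90 - 12) = √(-13)*78 = (I*√13)*78 = 78*I*√13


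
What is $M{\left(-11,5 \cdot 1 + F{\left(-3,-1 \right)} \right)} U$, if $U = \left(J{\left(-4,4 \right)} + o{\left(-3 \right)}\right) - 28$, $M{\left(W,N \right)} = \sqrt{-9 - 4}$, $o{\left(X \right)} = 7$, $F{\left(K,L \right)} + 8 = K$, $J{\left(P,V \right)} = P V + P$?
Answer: $- 41 i \sqrt{13} \approx - 147.83 i$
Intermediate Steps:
$J{\left(P,V \right)} = P + P V$
$F{\left(K,L \right)} = -8 + K$
$M{\left(W,N \right)} = i \sqrt{13}$ ($M{\left(W,N \right)} = \sqrt{-13} = i \sqrt{13}$)
$U = -41$ ($U = \left(- 4 \left(1 + 4\right) + 7\right) - 28 = \left(\left(-4\right) 5 + 7\right) - 28 = \left(-20 + 7\right) - 28 = -13 - 28 = -41$)
$M{\left(-11,5 \cdot 1 + F{\left(-3,-1 \right)} \right)} U = i \sqrt{13} \left(-41\right) = - 41 i \sqrt{13}$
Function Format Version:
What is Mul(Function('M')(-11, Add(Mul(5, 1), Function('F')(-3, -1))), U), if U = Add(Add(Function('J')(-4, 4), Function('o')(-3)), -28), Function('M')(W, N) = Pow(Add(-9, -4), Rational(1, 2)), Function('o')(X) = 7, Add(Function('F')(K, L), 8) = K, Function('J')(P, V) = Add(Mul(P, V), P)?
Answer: Mul(-41, I, Pow(13, Rational(1, 2))) ≈ Mul(-147.83, I)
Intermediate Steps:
Function('J')(P, V) = Add(P, Mul(P, V))
Function('F')(K, L) = Add(-8, K)
Function('M')(W, N) = Mul(I, Pow(13, Rational(1, 2))) (Function('M')(W, N) = Pow(-13, Rational(1, 2)) = Mul(I, Pow(13, Rational(1, 2))))
U = -41 (U = Add(Add(Mul(-4, Add(1, 4)), 7), -28) = Add(Add(Mul(-4, 5), 7), -28) = Add(Add(-20, 7), -28) = Add(-13, -28) = -41)
Mul(Function('M')(-11, Add(Mul(5, 1), Function('F')(-3, -1))), U) = Mul(Mul(I, Pow(13, Rational(1, 2))), -41) = Mul(-41, I, Pow(13, Rational(1, 2)))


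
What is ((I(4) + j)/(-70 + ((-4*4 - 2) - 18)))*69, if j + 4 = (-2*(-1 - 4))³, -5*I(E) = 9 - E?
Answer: -68655/106 ≈ -647.69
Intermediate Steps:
I(E) = -9/5 + E/5 (I(E) = -(9 - E)/5 = -9/5 + E/5)
j = 996 (j = -4 + (-2*(-1 - 4))³ = -4 + (-2*(-5))³ = -4 + 10³ = -4 + 1000 = 996)
((I(4) + j)/(-70 + ((-4*4 - 2) - 18)))*69 = (((-9/5 + (⅕)*4) + 996)/(-70 + ((-4*4 - 2) - 18)))*69 = (((-9/5 + ⅘) + 996)/(-70 + ((-16 - 2) - 18)))*69 = ((-1 + 996)/(-70 + (-18 - 18)))*69 = (995/(-70 - 36))*69 = (995/(-106))*69 = (995*(-1/106))*69 = -995/106*69 = -68655/106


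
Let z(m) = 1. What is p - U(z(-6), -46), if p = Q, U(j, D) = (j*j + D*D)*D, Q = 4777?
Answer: 102159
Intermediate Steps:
U(j, D) = D*(D**2 + j**2) (U(j, D) = (j**2 + D**2)*D = (D**2 + j**2)*D = D*(D**2 + j**2))
p = 4777
p - U(z(-6), -46) = 4777 - (-46)*((-46)**2 + 1**2) = 4777 - (-46)*(2116 + 1) = 4777 - (-46)*2117 = 4777 - 1*(-97382) = 4777 + 97382 = 102159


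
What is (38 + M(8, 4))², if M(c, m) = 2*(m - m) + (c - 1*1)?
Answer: 2025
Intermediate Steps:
M(c, m) = -1 + c (M(c, m) = 2*0 + (c - 1) = 0 + (-1 + c) = -1 + c)
(38 + M(8, 4))² = (38 + (-1 + 8))² = (38 + 7)² = 45² = 2025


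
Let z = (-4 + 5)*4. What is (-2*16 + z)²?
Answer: 784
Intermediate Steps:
z = 4 (z = 1*4 = 4)
(-2*16 + z)² = (-2*16 + 4)² = (-32 + 4)² = (-28)² = 784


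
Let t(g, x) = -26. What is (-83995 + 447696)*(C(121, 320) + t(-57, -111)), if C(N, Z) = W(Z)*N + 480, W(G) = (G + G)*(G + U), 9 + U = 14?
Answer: 9153791888254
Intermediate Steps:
U = 5 (U = -9 + 14 = 5)
W(G) = 2*G*(5 + G) (W(G) = (G + G)*(G + 5) = (2*G)*(5 + G) = 2*G*(5 + G))
C(N, Z) = 480 + 2*N*Z*(5 + Z) (C(N, Z) = (2*Z*(5 + Z))*N + 480 = 2*N*Z*(5 + Z) + 480 = 480 + 2*N*Z*(5 + Z))
(-83995 + 447696)*(C(121, 320) + t(-57, -111)) = (-83995 + 447696)*((480 + 2*121*320*(5 + 320)) - 26) = 363701*((480 + 2*121*320*325) - 26) = 363701*((480 + 25168000) - 26) = 363701*(25168480 - 26) = 363701*25168454 = 9153791888254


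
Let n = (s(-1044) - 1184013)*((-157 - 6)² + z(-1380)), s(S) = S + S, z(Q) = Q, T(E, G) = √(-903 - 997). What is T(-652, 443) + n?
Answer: -29876698089 + 10*I*√19 ≈ -2.9877e+10 + 43.589*I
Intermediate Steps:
T(E, G) = 10*I*√19 (T(E, G) = √(-1900) = 10*I*√19)
s(S) = 2*S
n = -29876698089 (n = (2*(-1044) - 1184013)*((-157 - 6)² - 1380) = (-2088 - 1184013)*((-163)² - 1380) = -1186101*(26569 - 1380) = -1186101*25189 = -29876698089)
T(-652, 443) + n = 10*I*√19 - 29876698089 = -29876698089 + 10*I*√19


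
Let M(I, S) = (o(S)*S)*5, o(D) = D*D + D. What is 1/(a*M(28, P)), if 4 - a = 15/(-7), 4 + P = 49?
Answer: 7/20027250 ≈ 3.4952e-7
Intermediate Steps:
P = 45 (P = -4 + 49 = 45)
o(D) = D + D² (o(D) = D² + D = D + D²)
a = 43/7 (a = 4 - 15/(-7) = 4 - 15*(-1)/7 = 4 - 1*(-15/7) = 4 + 15/7 = 43/7 ≈ 6.1429)
M(I, S) = 5*S²*(1 + S) (M(I, S) = ((S*(1 + S))*S)*5 = (S²*(1 + S))*5 = 5*S²*(1 + S))
1/(a*M(28, P)) = 1/(43*(5*45²*(1 + 45))/7) = 1/(43*(5*2025*46)/7) = 1/((43/7)*465750) = 1/(20027250/7) = 7/20027250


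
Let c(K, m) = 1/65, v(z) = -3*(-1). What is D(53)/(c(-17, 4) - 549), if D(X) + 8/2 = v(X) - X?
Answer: 1755/17842 ≈ 0.098363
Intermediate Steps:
v(z) = 3
c(K, m) = 1/65
D(X) = -1 - X (D(X) = -4 + (3 - X) = -1 - X)
D(53)/(c(-17, 4) - 549) = (-1 - 1*53)/(1/65 - 549) = (-1 - 53)/(-35684/65) = -54*(-65/35684) = 1755/17842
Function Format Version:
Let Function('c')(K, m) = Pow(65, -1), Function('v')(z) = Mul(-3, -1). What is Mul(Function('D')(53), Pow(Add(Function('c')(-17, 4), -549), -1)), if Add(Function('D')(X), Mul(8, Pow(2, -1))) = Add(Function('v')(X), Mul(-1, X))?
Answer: Rational(1755, 17842) ≈ 0.098363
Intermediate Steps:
Function('v')(z) = 3
Function('c')(K, m) = Rational(1, 65)
Function('D')(X) = Add(-1, Mul(-1, X)) (Function('D')(X) = Add(-4, Add(3, Mul(-1, X))) = Add(-1, Mul(-1, X)))
Mul(Function('D')(53), Pow(Add(Function('c')(-17, 4), -549), -1)) = Mul(Add(-1, Mul(-1, 53)), Pow(Add(Rational(1, 65), -549), -1)) = Mul(Add(-1, -53), Pow(Rational(-35684, 65), -1)) = Mul(-54, Rational(-65, 35684)) = Rational(1755, 17842)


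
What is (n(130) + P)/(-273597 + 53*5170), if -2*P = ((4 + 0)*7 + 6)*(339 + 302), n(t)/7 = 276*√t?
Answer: -10897/413 + 276*√130/59 ≈ 26.952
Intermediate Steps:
n(t) = 1932*√t (n(t) = 7*(276*√t) = 1932*√t)
P = -10897 (P = -((4 + 0)*7 + 6)*(339 + 302)/2 = -(4*7 + 6)*641/2 = -(28 + 6)*641/2 = -17*641 = -½*21794 = -10897)
(n(130) + P)/(-273597 + 53*5170) = (1932*√130 - 10897)/(-273597 + 53*5170) = (-10897 + 1932*√130)/(-273597 + 274010) = (-10897 + 1932*√130)/413 = (-10897 + 1932*√130)*(1/413) = -10897/413 + 276*√130/59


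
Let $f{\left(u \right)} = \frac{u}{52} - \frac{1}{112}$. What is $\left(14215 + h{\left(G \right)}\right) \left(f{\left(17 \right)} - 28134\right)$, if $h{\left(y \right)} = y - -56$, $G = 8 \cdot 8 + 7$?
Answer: $- \frac{293743098611}{728} \approx -4.0349 \cdot 10^{8}$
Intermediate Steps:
$f{\left(u \right)} = - \frac{1}{112} + \frac{u}{52}$ ($f{\left(u \right)} = u \frac{1}{52} - \frac{1}{112} = \frac{u}{52} - \frac{1}{112} = - \frac{1}{112} + \frac{u}{52}$)
$G = 71$ ($G = 64 + 7 = 71$)
$h{\left(y \right)} = 56 + y$ ($h{\left(y \right)} = y + 56 = 56 + y$)
$\left(14215 + h{\left(G \right)}\right) \left(f{\left(17 \right)} - 28134\right) = \left(14215 + \left(56 + 71\right)\right) \left(\left(- \frac{1}{112} + \frac{1}{52} \cdot 17\right) - 28134\right) = \left(14215 + 127\right) \left(\left(- \frac{1}{112} + \frac{17}{52}\right) - 28134\right) = 14342 \left(\frac{463}{1456} - 28134\right) = 14342 \left(- \frac{40962641}{1456}\right) = - \frac{293743098611}{728}$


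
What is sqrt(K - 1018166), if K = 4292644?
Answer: sqrt(3274478) ≈ 1809.6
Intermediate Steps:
sqrt(K - 1018166) = sqrt(4292644 - 1018166) = sqrt(3274478)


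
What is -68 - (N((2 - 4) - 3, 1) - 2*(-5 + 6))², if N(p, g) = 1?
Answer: -69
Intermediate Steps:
-68 - (N((2 - 4) - 3, 1) - 2*(-5 + 6))² = -68 - (1 - 2*(-5 + 6))² = -68 - (1 - 2*1)² = -68 - (1 - 2)² = -68 - 1*(-1)² = -68 - 1*1 = -68 - 1 = -69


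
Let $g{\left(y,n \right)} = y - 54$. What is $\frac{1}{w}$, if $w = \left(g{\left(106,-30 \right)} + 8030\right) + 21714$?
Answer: $\frac{1}{29796} \approx 3.3562 \cdot 10^{-5}$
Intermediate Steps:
$g{\left(y,n \right)} = -54 + y$ ($g{\left(y,n \right)} = y - 54 = -54 + y$)
$w = 29796$ ($w = \left(\left(-54 + 106\right) + 8030\right) + 21714 = \left(52 + 8030\right) + 21714 = 8082 + 21714 = 29796$)
$\frac{1}{w} = \frac{1}{29796}$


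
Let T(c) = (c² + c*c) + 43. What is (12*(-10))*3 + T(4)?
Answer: -285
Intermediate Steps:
T(c) = 43 + 2*c² (T(c) = (c² + c²) + 43 = 2*c² + 43 = 43 + 2*c²)
(12*(-10))*3 + T(4) = (12*(-10))*3 + (43 + 2*4²) = -120*3 + (43 + 2*16) = -360 + (43 + 32) = -360 + 75 = -285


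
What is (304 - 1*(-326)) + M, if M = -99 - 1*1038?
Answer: -507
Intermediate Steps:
M = -1137 (M = -99 - 1038 = -1137)
(304 - 1*(-326)) + M = (304 - 1*(-326)) - 1137 = (304 + 326) - 1137 = 630 - 1137 = -507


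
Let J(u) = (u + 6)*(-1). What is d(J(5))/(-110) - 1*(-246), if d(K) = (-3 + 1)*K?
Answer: 1229/5 ≈ 245.80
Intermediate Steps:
J(u) = -6 - u (J(u) = (6 + u)*(-1) = -6 - u)
d(K) = -2*K
d(J(5))/(-110) - 1*(-246) = -2*(-6 - 1*5)/(-110) - 1*(-246) = -2*(-6 - 5)*(-1/110) + 246 = -2*(-11)*(-1/110) + 246 = 22*(-1/110) + 246 = -⅕ + 246 = 1229/5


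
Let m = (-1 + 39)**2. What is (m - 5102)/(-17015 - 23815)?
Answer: 1829/20415 ≈ 0.089591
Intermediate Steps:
m = 1444 (m = 38**2 = 1444)
(m - 5102)/(-17015 - 23815) = (1444 - 5102)/(-17015 - 23815) = -3658/(-40830) = -3658*(-1/40830) = 1829/20415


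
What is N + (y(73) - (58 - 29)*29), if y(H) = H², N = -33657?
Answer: -29169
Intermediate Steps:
N + (y(73) - (58 - 29)*29) = -33657 + (73² - (58 - 29)*29) = -33657 + (5329 - 29*29) = -33657 + (5329 - 1*841) = -33657 + (5329 - 841) = -33657 + 4488 = -29169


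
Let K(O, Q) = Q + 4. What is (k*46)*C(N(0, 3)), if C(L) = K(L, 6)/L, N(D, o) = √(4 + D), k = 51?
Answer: 11730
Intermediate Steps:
K(O, Q) = 4 + Q
C(L) = 10/L (C(L) = (4 + 6)/L = 10/L)
(k*46)*C(N(0, 3)) = (51*46)*(10/(√(4 + 0))) = 2346*(10/(√4)) = 2346*(10/2) = 2346*(10*(½)) = 2346*5 = 11730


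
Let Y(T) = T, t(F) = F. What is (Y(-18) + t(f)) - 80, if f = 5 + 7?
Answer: -86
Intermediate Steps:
f = 12
(Y(-18) + t(f)) - 80 = (-18 + 12) - 80 = -6 - 80 = -86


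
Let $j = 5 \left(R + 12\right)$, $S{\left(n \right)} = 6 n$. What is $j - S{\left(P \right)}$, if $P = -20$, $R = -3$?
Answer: $165$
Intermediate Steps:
$j = 45$ ($j = 5 \left(-3 + 12\right) = 5 \cdot 9 = 45$)
$j - S{\left(P \right)} = 45 - 6 \left(-20\right) = 45 - -120 = 45 + 120 = 165$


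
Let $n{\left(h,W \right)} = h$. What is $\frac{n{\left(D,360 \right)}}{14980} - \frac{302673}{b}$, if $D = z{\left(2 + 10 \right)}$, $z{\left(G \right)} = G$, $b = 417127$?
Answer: $- \frac{1132259004}{1562140615} \approx -0.72481$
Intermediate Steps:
$D = 12$ ($D = 2 + 10 = 12$)
$\frac{n{\left(D,360 \right)}}{14980} - \frac{302673}{b} = \frac{12}{14980} - \frac{302673}{417127} = 12 \cdot \frac{1}{14980} - \frac{302673}{417127} = \frac{3}{3745} - \frac{302673}{417127} = - \frac{1132259004}{1562140615}$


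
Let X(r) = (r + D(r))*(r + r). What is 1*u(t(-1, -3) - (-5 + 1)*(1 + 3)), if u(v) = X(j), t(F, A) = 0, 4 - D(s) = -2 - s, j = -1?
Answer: -8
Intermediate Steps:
D(s) = 6 + s (D(s) = 4 - (-2 - s) = 4 + (2 + s) = 6 + s)
X(r) = 2*r*(6 + 2*r) (X(r) = (r + (6 + r))*(r + r) = (6 + 2*r)*(2*r) = 2*r*(6 + 2*r))
u(v) = -8 (u(v) = 4*(-1)*(3 - 1) = 4*(-1)*2 = -8)
1*u(t(-1, -3) - (-5 + 1)*(1 + 3)) = 1*(-8) = -8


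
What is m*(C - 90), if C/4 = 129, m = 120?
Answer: 51120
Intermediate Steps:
C = 516 (C = 4*129 = 516)
m*(C - 90) = 120*(516 - 90) = 120*426 = 51120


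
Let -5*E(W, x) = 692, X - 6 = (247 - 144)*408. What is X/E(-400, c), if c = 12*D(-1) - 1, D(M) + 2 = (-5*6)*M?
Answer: -105075/346 ≈ -303.69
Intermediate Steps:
D(M) = -2 - 30*M (D(M) = -2 + (-5*6)*M = -2 - 30*M)
c = 335 (c = 12*(-2 - 30*(-1)) - 1 = 12*(-2 + 30) - 1 = 12*28 - 1 = 336 - 1 = 335)
X = 42030 (X = 6 + (247 - 144)*408 = 6 + 103*408 = 6 + 42024 = 42030)
E(W, x) = -692/5 (E(W, x) = -⅕*692 = -692/5)
X/E(-400, c) = 42030/(-692/5) = 42030*(-5/692) = -105075/346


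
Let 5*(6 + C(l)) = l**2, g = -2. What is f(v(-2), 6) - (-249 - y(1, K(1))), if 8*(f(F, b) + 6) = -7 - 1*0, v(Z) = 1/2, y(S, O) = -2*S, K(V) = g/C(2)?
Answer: 1921/8 ≈ 240.13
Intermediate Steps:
C(l) = -6 + l**2/5
K(V) = 5/13 (K(V) = -2/(-6 + (1/5)*2**2) = -2/(-6 + (1/5)*4) = -2/(-6 + 4/5) = -2/(-26/5) = -2*(-5/26) = 5/13)
v(Z) = 1/2 (v(Z) = 1*(1/2) = 1/2)
f(F, b) = -55/8 (f(F, b) = -6 + (-7 - 1*0)/8 = -6 + (-7 + 0)/8 = -6 + (1/8)*(-7) = -6 - 7/8 = -55/8)
f(v(-2), 6) - (-249 - y(1, K(1))) = -55/8 - (-249 - (-2)) = -55/8 - (-249 - 1*(-2)) = -55/8 - (-249 + 2) = -55/8 - 1*(-247) = -55/8 + 247 = 1921/8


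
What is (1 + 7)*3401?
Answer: 27208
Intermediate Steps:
(1 + 7)*3401 = 8*3401 = 27208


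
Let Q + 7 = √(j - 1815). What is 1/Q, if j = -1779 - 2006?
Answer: -1/807 - 20*I*√14/5649 ≈ -0.0012392 - 0.013247*I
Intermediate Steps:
j = -3785
Q = -7 + 20*I*√14 (Q = -7 + √(-3785 - 1815) = -7 + √(-5600) = -7 + 20*I*√14 ≈ -7.0 + 74.833*I)
1/Q = 1/(-7 + 20*I*√14)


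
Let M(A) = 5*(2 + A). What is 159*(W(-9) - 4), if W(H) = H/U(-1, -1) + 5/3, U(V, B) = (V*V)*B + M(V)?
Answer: -2915/4 ≈ -728.75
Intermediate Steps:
M(A) = 10 + 5*A
U(V, B) = 10 + 5*V + B*V**2 (U(V, B) = (V*V)*B + (10 + 5*V) = V**2*B + (10 + 5*V) = B*V**2 + (10 + 5*V) = 10 + 5*V + B*V**2)
W(H) = 5/3 + H/4 (W(H) = H/(10 + 5*(-1) - 1*(-1)**2) + 5/3 = H/(10 - 5 - 1*1) + 5*(1/3) = H/(10 - 5 - 1) + 5/3 = H/4 + 5/3 = 5/3 + H/4)
159*(W(-9) - 4) = 159*((5/3 + (1/4)*(-9)) - 4) = 159*((5/3 - 9/4) - 4) = 159*(-7/12 - 4) = 159*(-55/12) = -2915/4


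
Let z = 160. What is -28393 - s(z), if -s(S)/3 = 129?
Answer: -28006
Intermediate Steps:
s(S) = -387 (s(S) = -3*129 = -387)
-28393 - s(z) = -28393 - 1*(-387) = -28393 + 387 = -28006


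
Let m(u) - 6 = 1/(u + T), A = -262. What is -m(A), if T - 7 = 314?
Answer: -355/59 ≈ -6.0170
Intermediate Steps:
T = 321 (T = 7 + 314 = 321)
m(u) = 6 + 1/(321 + u) (m(u) = 6 + 1/(u + 321) = 6 + 1/(321 + u))
-m(A) = -(1927 + 6*(-262))/(321 - 262) = -(1927 - 1572)/59 = -355/59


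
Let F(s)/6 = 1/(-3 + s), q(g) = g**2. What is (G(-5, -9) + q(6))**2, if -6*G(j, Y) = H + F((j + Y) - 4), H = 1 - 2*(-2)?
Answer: 243049/196 ≈ 1240.0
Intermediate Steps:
F(s) = 6/(-3 + s)
H = 5 (H = 1 - 1*(-4) = 1 + 4 = 5)
G(j, Y) = -5/6 - 1/(-7 + Y + j) (G(j, Y) = -(5 + 6/(-3 + ((j + Y) - 4)))/6 = -(5 + 6/(-3 + ((Y + j) - 4)))/6 = -(5 + 6/(-3 + (-4 + Y + j)))/6 = -(5 + 6/(-7 + Y + j))/6 = -5/6 - 1/(-7 + Y + j))
(G(-5, -9) + q(6))**2 = ((29 - 5*(-9) - 5*(-5))/(6*(-7 - 9 - 5)) + 6**2)**2 = ((1/6)*(29 + 45 + 25)/(-21) + 36)**2 = ((1/6)*(-1/21)*99 + 36)**2 = (-11/14 + 36)**2 = (493/14)**2 = 243049/196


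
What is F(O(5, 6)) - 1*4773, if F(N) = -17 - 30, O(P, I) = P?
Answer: -4820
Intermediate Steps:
F(N) = -47
F(O(5, 6)) - 1*4773 = -47 - 1*4773 = -47 - 4773 = -4820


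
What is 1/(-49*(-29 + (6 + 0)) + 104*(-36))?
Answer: -1/2617 ≈ -0.00038212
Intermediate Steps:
1/(-49*(-29 + (6 + 0)) + 104*(-36)) = 1/(-49*(-29 + 6) - 3744) = 1/(-49*(-23) - 3744) = 1/(1127 - 3744) = 1/(-2617) = -1/2617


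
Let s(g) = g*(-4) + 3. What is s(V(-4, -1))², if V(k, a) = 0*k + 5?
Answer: 289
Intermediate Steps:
V(k, a) = 5 (V(k, a) = 0 + 5 = 5)
s(g) = 3 - 4*g (s(g) = -4*g + 3 = 3 - 4*g)
s(V(-4, -1))² = (3 - 4*5)² = (3 - 20)² = (-17)² = 289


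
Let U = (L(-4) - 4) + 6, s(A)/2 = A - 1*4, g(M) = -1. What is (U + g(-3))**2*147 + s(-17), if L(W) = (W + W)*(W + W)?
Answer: 621033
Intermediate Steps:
L(W) = 4*W**2 (L(W) = (2*W)*(2*W) = 4*W**2)
s(A) = -8 + 2*A (s(A) = 2*(A - 1*4) = 2*(A - 4) = 2*(-4 + A) = -8 + 2*A)
U = 66 (U = (4*(-4)**2 - 4) + 6 = (4*16 - 4) + 6 = (64 - 4) + 6 = 60 + 6 = 66)
(U + g(-3))**2*147 + s(-17) = (66 - 1)**2*147 + (-8 + 2*(-17)) = 65**2*147 + (-8 - 34) = 4225*147 - 42 = 621075 - 42 = 621033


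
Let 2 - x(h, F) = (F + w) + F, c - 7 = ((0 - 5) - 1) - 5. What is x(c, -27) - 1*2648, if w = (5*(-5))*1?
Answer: -2567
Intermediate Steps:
c = -4 (c = 7 + (((0 - 5) - 1) - 5) = 7 + ((-5 - 1) - 5) = 7 + (-6 - 5) = 7 - 11 = -4)
w = -25 (w = -25*1 = -25)
x(h, F) = 27 - 2*F (x(h, F) = 2 - ((F - 25) + F) = 2 - ((-25 + F) + F) = 2 - (-25 + 2*F) = 2 + (25 - 2*F) = 27 - 2*F)
x(c, -27) - 1*2648 = (27 - 2*(-27)) - 1*2648 = (27 + 54) - 2648 = 81 - 2648 = -2567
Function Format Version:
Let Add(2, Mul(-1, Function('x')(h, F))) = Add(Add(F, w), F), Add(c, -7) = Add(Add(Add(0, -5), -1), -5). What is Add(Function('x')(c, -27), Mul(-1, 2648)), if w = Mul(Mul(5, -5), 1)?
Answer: -2567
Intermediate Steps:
c = -4 (c = Add(7, Add(Add(Add(0, -5), -1), -5)) = Add(7, Add(Add(-5, -1), -5)) = Add(7, Add(-6, -5)) = Add(7, -11) = -4)
w = -25 (w = Mul(-25, 1) = -25)
Function('x')(h, F) = Add(27, Mul(-2, F)) (Function('x')(h, F) = Add(2, Mul(-1, Add(Add(F, -25), F))) = Add(2, Mul(-1, Add(Add(-25, F), F))) = Add(2, Mul(-1, Add(-25, Mul(2, F)))) = Add(2, Add(25, Mul(-2, F))) = Add(27, Mul(-2, F)))
Add(Function('x')(c, -27), Mul(-1, 2648)) = Add(Add(27, Mul(-2, -27)), Mul(-1, 2648)) = Add(Add(27, 54), -2648) = Add(81, -2648) = -2567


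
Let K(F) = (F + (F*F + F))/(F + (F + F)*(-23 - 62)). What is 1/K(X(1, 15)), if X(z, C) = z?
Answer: -169/3 ≈ -56.333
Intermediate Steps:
K(F) = -(F**2 + 2*F)/(169*F) (K(F) = (F + (F**2 + F))/(F + (2*F)*(-85)) = (F + (F + F**2))/(F - 170*F) = (F**2 + 2*F)/((-169*F)) = (F**2 + 2*F)*(-1/(169*F)) = -(F**2 + 2*F)/(169*F))
1/K(X(1, 15)) = 1/(-2/169 - 1/169*1) = 1/(-2/169 - 1/169) = 1/(-3/169) = -169/3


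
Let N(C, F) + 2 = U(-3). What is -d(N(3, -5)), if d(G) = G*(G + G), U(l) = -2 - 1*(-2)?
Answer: -8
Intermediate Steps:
U(l) = 0 (U(l) = -2 + 2 = 0)
N(C, F) = -2 (N(C, F) = -2 + 0 = -2)
d(G) = 2*G**2 (d(G) = G*(2*G) = 2*G**2)
-d(N(3, -5)) = -2*(-2)**2 = -2*4 = -1*8 = -8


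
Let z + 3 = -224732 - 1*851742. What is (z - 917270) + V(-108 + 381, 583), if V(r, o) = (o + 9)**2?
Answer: -1643283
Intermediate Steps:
z = -1076477 (z = -3 + (-224732 - 1*851742) = -3 + (-224732 - 851742) = -3 - 1076474 = -1076477)
V(r, o) = (9 + o)**2
(z - 917270) + V(-108 + 381, 583) = (-1076477 - 917270) + (9 + 583)**2 = -1993747 + 592**2 = -1993747 + 350464 = -1643283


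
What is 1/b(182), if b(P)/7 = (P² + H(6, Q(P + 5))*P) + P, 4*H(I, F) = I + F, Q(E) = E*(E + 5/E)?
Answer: 1/11374272 ≈ 8.7918e-8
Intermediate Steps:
H(I, F) = F/4 + I/4 (H(I, F) = (I + F)/4 = (F + I)/4 = F/4 + I/4)
b(P) = 7*P + 7*P² + 7*P*(11/4 + (5 + P)²/4) (b(P) = 7*((P² + ((5 + (P + 5)²)/4 + (¼)*6)*P) + P) = 7*((P² + ((5 + (5 + P)²)/4 + 3/2)*P) + P) = 7*((P² + ((5/4 + (5 + P)²/4) + 3/2)*P) + P) = 7*((P² + (11/4 + (5 + P)²/4)*P) + P) = 7*((P² + P*(11/4 + (5 + P)²/4)) + P) = 7*(P + P² + P*(11/4 + (5 + P)²/4)) = 7*P + 7*P² + 7*P*(11/4 + (5 + P)²/4))
1/b(182) = 1/((7/4)*182*(40 + 182² + 14*182)) = 1/((7/4)*182*(40 + 33124 + 2548)) = 1/((7/4)*182*35712) = 1/11374272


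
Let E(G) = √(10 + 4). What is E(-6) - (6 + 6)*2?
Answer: -24 + √14 ≈ -20.258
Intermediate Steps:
E(G) = √14
E(-6) - (6 + 6)*2 = √14 - (6 + 6)*2 = √14 - 12*2 = √14 - 1*24 = √14 - 24 = -24 + √14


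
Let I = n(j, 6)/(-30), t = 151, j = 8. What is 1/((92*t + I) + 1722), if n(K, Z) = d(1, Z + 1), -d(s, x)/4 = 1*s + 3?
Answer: 15/234218 ≈ 6.4043e-5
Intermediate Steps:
d(s, x) = -12 - 4*s (d(s, x) = -4*(1*s + 3) = -4*(s + 3) = -4*(3 + s) = -12 - 4*s)
n(K, Z) = -16 (n(K, Z) = -12 - 4*1 = -12 - 4 = -16)
I = 8/15 (I = -16/(-30) = -16*(-1/30) = 8/15 ≈ 0.53333)
1/((92*t + I) + 1722) = 1/((92*151 + 8/15) + 1722) = 1/((13892 + 8/15) + 1722) = 1/(208388/15 + 1722) = 1/(234218/15) = 15/234218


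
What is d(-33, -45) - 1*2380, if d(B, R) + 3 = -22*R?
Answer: -1393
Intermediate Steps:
d(B, R) = -3 - 22*R
d(-33, -45) - 1*2380 = (-3 - 22*(-45)) - 1*2380 = (-3 + 990) - 2380 = 987 - 2380 = -1393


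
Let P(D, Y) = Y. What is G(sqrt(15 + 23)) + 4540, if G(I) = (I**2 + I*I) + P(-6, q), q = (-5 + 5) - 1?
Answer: 4615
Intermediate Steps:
q = -1 (q = 0 - 1 = -1)
G(I) = -1 + 2*I**2 (G(I) = (I**2 + I*I) - 1 = (I**2 + I**2) - 1 = 2*I**2 - 1 = -1 + 2*I**2)
G(sqrt(15 + 23)) + 4540 = (-1 + 2*(sqrt(15 + 23))**2) + 4540 = (-1 + 2*(sqrt(38))**2) + 4540 = (-1 + 2*38) + 4540 = (-1 + 76) + 4540 = 75 + 4540 = 4615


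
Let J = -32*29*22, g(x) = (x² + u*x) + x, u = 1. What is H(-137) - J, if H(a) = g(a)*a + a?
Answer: -2513536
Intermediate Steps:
g(x) = x² + 2*x (g(x) = (x² + 1*x) + x = (x² + x) + x = (x + x²) + x = x² + 2*x)
H(a) = a + a²*(2 + a) (H(a) = (a*(2 + a))*a + a = a²*(2 + a) + a = a + a²*(2 + a))
J = -20416 (J = -928*22 = -20416)
H(-137) - J = -137*(1 - 137*(2 - 137)) - 1*(-20416) = -137*(1 - 137*(-135)) + 20416 = -137*(1 + 18495) + 20416 = -137*18496 + 20416 = -2533952 + 20416 = -2513536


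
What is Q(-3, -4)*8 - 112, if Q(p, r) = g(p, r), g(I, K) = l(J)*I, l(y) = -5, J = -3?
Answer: 8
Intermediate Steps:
g(I, K) = -5*I
Q(p, r) = -5*p
Q(-3, -4)*8 - 112 = -5*(-3)*8 - 112 = 15*8 - 112 = 120 - 112 = 8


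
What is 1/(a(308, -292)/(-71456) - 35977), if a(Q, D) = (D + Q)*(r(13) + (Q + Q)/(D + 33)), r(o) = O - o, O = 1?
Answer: -11803/424636493 ≈ -2.7796e-5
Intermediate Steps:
r(o) = 1 - o
a(Q, D) = (-12 + 2*Q/(33 + D))*(D + Q) (a(Q, D) = (D + Q)*((1 - 1*13) + (Q + Q)/(D + 33)) = (D + Q)*((1 - 13) + (2*Q)/(33 + D)) = (D + Q)*(-12 + 2*Q/(33 + D)) = (-12 + 2*Q/(33 + D))*(D + Q))
1/(a(308, -292)/(-71456) - 35977) = 1/((2*(308² - 198*(-292) - 198*308 - 6*(-292)² - 5*(-292)*308)/(33 - 292))/(-71456) - 35977) = 1/((2*(94864 + 57816 - 60984 - 6*85264 + 449680)/(-259))*(-1/71456) - 35977) = 1/((2*(-1/259)*(94864 + 57816 - 60984 - 511584 + 449680))*(-1/71456) - 35977) = 1/((2*(-1/259)*29792)*(-1/71456) - 35977) = 1/(-8512/37*(-1/71456) - 35977) = 1/(38/11803 - 35977) = 1/(-424636493/11803) = -11803/424636493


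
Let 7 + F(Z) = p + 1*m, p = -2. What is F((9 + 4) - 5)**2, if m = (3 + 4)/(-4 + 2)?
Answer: 625/4 ≈ 156.25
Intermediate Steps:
m = -7/2 (m = 7/(-2) = 7*(-1/2) = -7/2 ≈ -3.5000)
F(Z) = -25/2 (F(Z) = -7 + (-2 + 1*(-7/2)) = -7 + (-2 - 7/2) = -7 - 11/2 = -25/2)
F((9 + 4) - 5)**2 = (-25/2)**2 = 625/4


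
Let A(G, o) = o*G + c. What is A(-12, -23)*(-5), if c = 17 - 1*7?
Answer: -1430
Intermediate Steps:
c = 10 (c = 17 - 7 = 10)
A(G, o) = 10 + G*o (A(G, o) = o*G + 10 = G*o + 10 = 10 + G*o)
A(-12, -23)*(-5) = (10 - 12*(-23))*(-5) = (10 + 276)*(-5) = 286*(-5) = -1430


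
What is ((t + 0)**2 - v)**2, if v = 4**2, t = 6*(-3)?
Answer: 94864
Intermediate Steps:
t = -18
v = 16
((t + 0)**2 - v)**2 = ((-18 + 0)**2 - 1*16)**2 = ((-18)**2 - 16)**2 = (324 - 16)**2 = 308**2 = 94864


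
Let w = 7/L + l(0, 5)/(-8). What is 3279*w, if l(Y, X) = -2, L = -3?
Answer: -27325/4 ≈ -6831.3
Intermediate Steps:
w = -25/12 (w = 7/(-3) - 2/(-8) = 7*(-⅓) - 2*(-⅛) = -7/3 + ¼ = -25/12 ≈ -2.0833)
3279*w = 3279*(-25/12) = -27325/4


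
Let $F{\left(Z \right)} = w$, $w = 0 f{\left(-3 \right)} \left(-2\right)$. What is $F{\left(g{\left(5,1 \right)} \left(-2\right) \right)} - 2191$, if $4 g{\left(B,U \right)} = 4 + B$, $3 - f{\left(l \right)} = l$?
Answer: $-2191$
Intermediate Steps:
$f{\left(l \right)} = 3 - l$
$g{\left(B,U \right)} = 1 + \frac{B}{4}$ ($g{\left(B,U \right)} = \frac{4 + B}{4} = 1 + \frac{B}{4}$)
$w = 0$ ($w = 0 \left(3 - -3\right) \left(-2\right) = 0 \left(3 + 3\right) \left(-2\right) = 0 \cdot 6 \left(-2\right) = 0 \left(-2\right) = 0$)
$F{\left(Z \right)} = 0$
$F{\left(g{\left(5,1 \right)} \left(-2\right) \right)} - 2191 = 0 - 2191 = -2191$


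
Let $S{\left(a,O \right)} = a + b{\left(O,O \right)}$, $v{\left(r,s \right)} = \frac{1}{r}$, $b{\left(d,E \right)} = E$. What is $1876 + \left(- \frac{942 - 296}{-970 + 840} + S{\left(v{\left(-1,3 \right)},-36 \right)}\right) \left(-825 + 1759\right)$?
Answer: $- \frac{1822648}{65} \approx -28041.0$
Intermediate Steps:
$S{\left(a,O \right)} = O + a$ ($S{\left(a,O \right)} = a + O = O + a$)
$1876 + \left(- \frac{942 - 296}{-970 + 840} + S{\left(v{\left(-1,3 \right)},-36 \right)}\right) \left(-825 + 1759\right) = 1876 + \left(- \frac{942 - 296}{-970 + 840} - \left(36 - \frac{1}{-1}\right)\right) \left(-825 + 1759\right) = 1876 + \left(- \frac{646}{-130} - 37\right) 934 = 1876 + \left(- \frac{646 \left(-1\right)}{130} - 37\right) 934 = 1876 + \left(\left(-1\right) \left(- \frac{323}{65}\right) - 37\right) 934 = 1876 + \left(\frac{323}{65} - 37\right) 934 = 1876 - \frac{1944588}{65} = - \frac{1822648}{65}$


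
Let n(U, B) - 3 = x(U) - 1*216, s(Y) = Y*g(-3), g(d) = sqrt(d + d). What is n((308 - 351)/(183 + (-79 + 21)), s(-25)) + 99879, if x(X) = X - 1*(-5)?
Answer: 12458832/125 ≈ 99671.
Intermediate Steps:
g(d) = sqrt(2)*sqrt(d) (g(d) = sqrt(2*d) = sqrt(2)*sqrt(d))
x(X) = 5 + X (x(X) = X + 5 = 5 + X)
s(Y) = I*Y*sqrt(6) (s(Y) = Y*(sqrt(2)*sqrt(-3)) = Y*(sqrt(2)*(I*sqrt(3))) = Y*(I*sqrt(6)) = I*Y*sqrt(6))
n(U, B) = -208 + U (n(U, B) = 3 + ((5 + U) - 1*216) = 3 + ((5 + U) - 216) = 3 + (-211 + U) = -208 + U)
n((308 - 351)/(183 + (-79 + 21)), s(-25)) + 99879 = (-208 + (308 - 351)/(183 + (-79 + 21))) + 99879 = (-208 - 43/(183 - 58)) + 99879 = (-208 - 43/125) + 99879 = -26043/125 + 99879 = 12458832/125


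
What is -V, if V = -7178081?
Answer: 7178081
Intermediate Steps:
-V = -1*(-7178081) = 7178081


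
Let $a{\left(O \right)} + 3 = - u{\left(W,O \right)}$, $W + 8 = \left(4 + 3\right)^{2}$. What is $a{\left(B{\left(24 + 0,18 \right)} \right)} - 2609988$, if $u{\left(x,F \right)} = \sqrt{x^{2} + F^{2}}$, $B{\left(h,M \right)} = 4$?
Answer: $-2609991 - \sqrt{1697} \approx -2.61 \cdot 10^{6}$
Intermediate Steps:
$W = 41$ ($W = -8 + \left(4 + 3\right)^{2} = -8 + 7^{2} = -8 + 49 = 41$)
$u{\left(x,F \right)} = \sqrt{F^{2} + x^{2}}$
$a{\left(O \right)} = -3 - \sqrt{1681 + O^{2}}$ ($a{\left(O \right)} = -3 - \sqrt{O^{2} + 41^{2}} = -3 - \sqrt{O^{2} + 1681} = -3 - \sqrt{1681 + O^{2}}$)
$a{\left(B{\left(24 + 0,18 \right)} \right)} - 2609988 = \left(-3 - \sqrt{1681 + 4^{2}}\right) - 2609988 = \left(-3 - \sqrt{1681 + 16}\right) - 2609988 = \left(-3 - \sqrt{1697}\right) - 2609988 = -2609991 - \sqrt{1697}$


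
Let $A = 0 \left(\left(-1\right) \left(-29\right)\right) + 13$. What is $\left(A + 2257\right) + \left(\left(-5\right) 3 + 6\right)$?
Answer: $2261$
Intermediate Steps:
$A = 13$ ($A = 0 \cdot 29 + 13 = 0 + 13 = 13$)
$\left(A + 2257\right) + \left(\left(-5\right) 3 + 6\right) = \left(13 + 2257\right) + \left(\left(-5\right) 3 + 6\right) = 2270 + \left(-15 + 6\right) = 2270 - 9 = 2261$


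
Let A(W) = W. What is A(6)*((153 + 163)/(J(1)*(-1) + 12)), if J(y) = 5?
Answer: 1896/7 ≈ 270.86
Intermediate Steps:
A(6)*((153 + 163)/(J(1)*(-1) + 12)) = 6*((153 + 163)/(5*(-1) + 12)) = 6*(316/(-5 + 12)) = 6*(316/7) = 1896/7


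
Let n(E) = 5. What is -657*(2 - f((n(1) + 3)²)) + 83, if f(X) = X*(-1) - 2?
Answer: -44593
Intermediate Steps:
f(X) = -2 - X (f(X) = -X - 2 = -2 - X)
-657*(2 - f((n(1) + 3)²)) + 83 = -657*(2 - (-2 - (5 + 3)²)) + 83 = -657*(2 - (-2 - 1*8²)) + 83 = -657*(2 - (-2 - 1*64)) + 83 = -657*(2 - (-2 - 64)) + 83 = -657*(2 - 1*(-66)) + 83 = -657*(2 + 66) + 83 = -657*68 + 83 = -73*612 + 83 = -44676 + 83 = -44593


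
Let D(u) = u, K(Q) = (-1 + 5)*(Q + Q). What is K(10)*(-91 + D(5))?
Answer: -6880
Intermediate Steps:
K(Q) = 8*Q (K(Q) = 4*(2*Q) = 8*Q)
K(10)*(-91 + D(5)) = (8*10)*(-91 + 5) = 80*(-86) = -6880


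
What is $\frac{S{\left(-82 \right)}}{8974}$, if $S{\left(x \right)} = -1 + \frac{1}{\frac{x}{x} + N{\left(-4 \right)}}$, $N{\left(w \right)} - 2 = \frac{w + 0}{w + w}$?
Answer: $- \frac{5}{62818} \approx -7.9595 \cdot 10^{-5}$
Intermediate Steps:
$N{\left(w \right)} = \frac{5}{2}$ ($N{\left(w \right)} = 2 + \frac{w + 0}{w + w} = 2 + \frac{w}{2 w} = 2 + w \frac{1}{2 w} = 2 + \frac{1}{2} = \frac{5}{2}$)
$S{\left(x \right)} = - \frac{5}{7}$ ($S{\left(x \right)} = -1 + \frac{1}{\frac{x}{x} + \frac{5}{2}} = -1 + \frac{1}{1 + \frac{5}{2}} = -1 + \frac{1}{\frac{7}{2}} = -1 + \frac{2}{7} = - \frac{5}{7}$)
$\frac{S{\left(-82 \right)}}{8974} = - \frac{5}{7 \cdot 8974} = \left(- \frac{5}{7}\right) \frac{1}{8974} = - \frac{5}{62818}$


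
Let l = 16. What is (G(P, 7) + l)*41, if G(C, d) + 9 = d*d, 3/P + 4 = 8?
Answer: 2296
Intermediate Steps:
P = ¾ (P = 3/(-4 + 8) = 3/4 = 3*(¼) = ¾ ≈ 0.75000)
G(C, d) = -9 + d² (G(C, d) = -9 + d*d = -9 + d²)
(G(P, 7) + l)*41 = ((-9 + 7²) + 16)*41 = ((-9 + 49) + 16)*41 = (40 + 16)*41 = 56*41 = 2296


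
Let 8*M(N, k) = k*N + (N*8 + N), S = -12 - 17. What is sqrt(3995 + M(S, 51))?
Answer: sqrt(15110)/2 ≈ 61.461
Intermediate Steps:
S = -29
M(N, k) = 9*N/8 + N*k/8 (M(N, k) = (k*N + (N*8 + N))/8 = (N*k + (8*N + N))/8 = (N*k + 9*N)/8 = (9*N + N*k)/8 = 9*N/8 + N*k/8)
sqrt(3995 + M(S, 51)) = sqrt(3995 + (1/8)*(-29)*(9 + 51)) = sqrt(3995 + (1/8)*(-29)*60) = sqrt(3995 - 435/2) = sqrt(7555/2) = sqrt(15110)/2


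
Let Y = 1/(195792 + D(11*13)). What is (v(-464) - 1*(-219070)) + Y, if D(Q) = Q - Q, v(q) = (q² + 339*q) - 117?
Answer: 54225181777/195792 ≈ 2.7695e+5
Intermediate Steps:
v(q) = -117 + q² + 339*q
D(Q) = 0
Y = 1/195792 (Y = 1/(195792 + 0) = 1/195792 ≈ 5.1075e-6)
(v(-464) - 1*(-219070)) + Y = ((-117 + (-464)² + 339*(-464)) - 1*(-219070)) + 1/195792 = ((-117 + 215296 - 157296) + 219070) + 1/195792 = (57883 + 219070) + 1/195792 = 276953 + 1/195792 = 54225181777/195792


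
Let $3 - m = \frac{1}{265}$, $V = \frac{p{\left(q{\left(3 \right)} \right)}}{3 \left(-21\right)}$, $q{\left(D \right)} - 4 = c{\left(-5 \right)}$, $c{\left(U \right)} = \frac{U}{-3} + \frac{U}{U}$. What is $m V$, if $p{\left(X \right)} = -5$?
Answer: $\frac{794}{3339} \approx 0.2378$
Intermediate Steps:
$c{\left(U \right)} = 1 - \frac{U}{3}$ ($c{\left(U \right)} = U \left(- \frac{1}{3}\right) + 1 = - \frac{U}{3} + 1 = 1 - \frac{U}{3}$)
$q{\left(D \right)} = \frac{20}{3}$ ($q{\left(D \right)} = 4 + \left(1 - - \frac{5}{3}\right) = 4 + \left(1 + \frac{5}{3}\right) = 4 + \frac{8}{3} = \frac{20}{3}$)
$V = \frac{5}{63}$ ($V = - \frac{5}{3 \left(-21\right)} = - \frac{5}{-63} = \left(-5\right) \left(- \frac{1}{63}\right) = \frac{5}{63} \approx 0.079365$)
$m = \frac{794}{265}$ ($m = 3 - \frac{1}{265} = \frac{794}{265} \approx 2.9962$)
$m V = \frac{794}{265} \cdot \frac{5}{63} = \frac{794}{3339}$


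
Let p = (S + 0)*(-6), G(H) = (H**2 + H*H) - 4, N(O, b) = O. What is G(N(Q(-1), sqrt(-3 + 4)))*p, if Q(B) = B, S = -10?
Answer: -120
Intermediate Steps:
G(H) = -4 + 2*H**2 (G(H) = (H**2 + H**2) - 4 = 2*H**2 - 4 = -4 + 2*H**2)
p = 60 (p = (-10 + 0)*(-6) = -10*(-6) = 60)
G(N(Q(-1), sqrt(-3 + 4)))*p = (-4 + 2*(-1)**2)*60 = (-4 + 2*1)*60 = (-4 + 2)*60 = -2*60 = -120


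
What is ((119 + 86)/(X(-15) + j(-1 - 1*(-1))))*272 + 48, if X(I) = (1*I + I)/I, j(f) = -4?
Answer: -27832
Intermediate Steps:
X(I) = 2 (X(I) = (I + I)/I = (2*I)/I = 2)
((119 + 86)/(X(-15) + j(-1 - 1*(-1))))*272 + 48 = ((119 + 86)/(2 - 4))*272 + 48 = (205/(-2))*272 + 48 = (205*(-½))*272 + 48 = -205/2*272 + 48 = -27880 + 48 = -27832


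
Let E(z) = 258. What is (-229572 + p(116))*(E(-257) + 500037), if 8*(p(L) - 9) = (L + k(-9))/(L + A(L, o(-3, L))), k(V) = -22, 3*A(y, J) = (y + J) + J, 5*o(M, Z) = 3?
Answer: -1068556800266865/9304 ≈ -1.1485e+11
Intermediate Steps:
o(M, Z) = ⅗ (o(M, Z) = (⅕)*3 = ⅗)
A(y, J) = y/3 + 2*J/3 (A(y, J) = ((y + J) + J)/3 = ((J + y) + J)/3 = (y + 2*J)/3 = y/3 + 2*J/3)
p(L) = 9 + (-22 + L)/(8*(⅖ + 4*L/3)) (p(L) = 9 + ((L - 22)/(L + (L/3 + (⅔)*(⅗))))/8 = 9 + ((-22 + L)/(L + (L/3 + ⅖)))/8 = 9 + ((-22 + L)/(L + (⅖ + L/3)))/8 = 9 + ((-22 + L)/(⅖ + 4*L/3))/8 = 9 + (-22 + L)/(8*(⅖ + 4*L/3)))
(-229572 + p(116))*(E(-257) + 500037) = (-229572 + 3*(34 + 485*116)/(16*(3 + 10*116)))*(258 + 500037) = (-229572 + 3*(34 + 56260)/(16*(3 + 1160)))*500295 = (-229572 + (3/16)*56294/1163)*500295 = (-229572 + (3/16)*(1/1163)*56294)*500295 = (-229572 + 84441/9304)*500295 = -2135853447/9304*500295 = -1068556800266865/9304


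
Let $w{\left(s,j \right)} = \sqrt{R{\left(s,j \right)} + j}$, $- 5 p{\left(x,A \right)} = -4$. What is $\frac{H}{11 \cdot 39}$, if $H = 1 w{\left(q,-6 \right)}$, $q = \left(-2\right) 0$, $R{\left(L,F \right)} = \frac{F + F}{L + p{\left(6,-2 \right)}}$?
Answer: $\frac{i \sqrt{21}}{429} \approx 0.010682 i$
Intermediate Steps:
$p{\left(x,A \right)} = \frac{4}{5}$ ($p{\left(x,A \right)} = \left(- \frac{1}{5}\right) \left(-4\right) = \frac{4}{5}$)
$R{\left(L,F \right)} = \frac{2 F}{\frac{4}{5} + L}$ ($R{\left(L,F \right)} = \frac{F + F}{L + \frac{4}{5}} = \frac{2 F}{\frac{4}{5} + L}$)
$q = 0$
$w{\left(s,j \right)} = \sqrt{j + \frac{10 j}{4 + 5 s}}$ ($w{\left(s,j \right)} = \sqrt{\frac{10 j}{4 + 5 s} + j} = \sqrt{j + \frac{10 j}{4 + 5 s}}$)
$H = i \sqrt{21}$ ($H = 1 \sqrt{- \frac{6 \left(14 + 5 \cdot 0\right)}{4 + 5 \cdot 0}} = 1 \sqrt{- \frac{6 \left(14 + 0\right)}{4 + 0}} = 1 \sqrt{\left(-6\right) \frac{1}{4} \cdot 14} = 1 \sqrt{-21} = 1 i \sqrt{21} = i \sqrt{21} \approx 4.5826 i$)
$\frac{H}{11 \cdot 39} = \frac{i \sqrt{21}}{11 \cdot 39} = \frac{i \sqrt{21}}{429}$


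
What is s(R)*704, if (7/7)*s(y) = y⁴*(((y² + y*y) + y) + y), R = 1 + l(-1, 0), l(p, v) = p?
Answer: 0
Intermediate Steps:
R = 0 (R = 1 - 1 = 0)
s(y) = y⁴*(2*y + 2*y²) (s(y) = y⁴*(((y² + y*y) + y) + y) = y⁴*(((y² + y²) + y) + y) = y⁴*((2*y² + y) + y) = y⁴*((y + 2*y²) + y) = y⁴*(2*y + 2*y²))
s(R)*704 = (2*0⁵*(1 + 0))*704 = (2*0*1)*704 = 0*704 = 0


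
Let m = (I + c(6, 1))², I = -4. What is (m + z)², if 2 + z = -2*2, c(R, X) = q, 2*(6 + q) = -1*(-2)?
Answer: 5625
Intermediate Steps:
q = -5 (q = -6 + (-1*(-2))/2 = -6 + (½)*2 = -6 + 1 = -5)
c(R, X) = -5
m = 81 (m = (-4 - 5)² = (-9)² = 81)
z = -6 (z = -2 - 2*2 = -2 - 4 = -6)
(m + z)² = (81 - 6)² = 75² = 5625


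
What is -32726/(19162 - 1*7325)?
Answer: -32726/11837 ≈ -2.7647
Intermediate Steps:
-32726/(19162 - 1*7325) = -32726/(19162 - 7325) = -32726/11837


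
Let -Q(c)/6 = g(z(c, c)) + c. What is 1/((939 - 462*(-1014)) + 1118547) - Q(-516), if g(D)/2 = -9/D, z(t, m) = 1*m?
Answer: -211386848483/68282022 ≈ -3095.8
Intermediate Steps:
z(t, m) = m
g(D) = -18/D (g(D) = 2*(-9/D) = -18/D)
Q(c) = -6*c + 108/c (Q(c) = -6*(-18/c + c) = -6*(c - 18/c) = -6*c + 108/c)
1/((939 - 462*(-1014)) + 1118547) - Q(-516) = 1/((939 - 462*(-1014)) + 1118547) - (-6*(-516) + 108/(-516)) = 1/((939 + 468468) + 1118547) - (3096 + 108*(-1/516)) = 1/(469407 + 1118547) - (3096 - 9/43) = 1/1587954 - 1*133119/43 = 1/1587954 - 133119/43 = -211386848483/68282022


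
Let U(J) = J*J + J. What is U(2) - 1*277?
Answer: -271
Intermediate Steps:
U(J) = J + J² (U(J) = J² + J = J + J²)
U(2) - 1*277 = 2*(1 + 2) - 1*277 = 2*3 - 277 = 6 - 277 = -271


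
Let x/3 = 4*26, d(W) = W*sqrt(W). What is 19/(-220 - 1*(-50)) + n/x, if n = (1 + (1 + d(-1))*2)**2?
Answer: -2539/26520 - I/26 ≈ -0.095739 - 0.038462*I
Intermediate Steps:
d(W) = W**(3/2)
x = 312 (x = 3*(4*26) = 3*104 = 312)
n = (3 - 2*I)**2 (n = (1 + (1 + (-1)**(3/2))*2)**2 = (1 + (1 - I)*2)**2 = (1 + (2 - 2*I))**2 = (3 - 2*I)**2 ≈ 5.0 - 12.0*I)
19/(-220 - 1*(-50)) + n/x = 19/(-220 - 1*(-50)) + (5 - 12*I)/312 = 19/(-220 + 50) + (5 - 12*I)*(1/312) = 19/(-170) + (5/312 - I/26) = 19*(-1/170) + (5/312 - I/26) = -19/170 + (5/312 - I/26) = -2539/26520 - I/26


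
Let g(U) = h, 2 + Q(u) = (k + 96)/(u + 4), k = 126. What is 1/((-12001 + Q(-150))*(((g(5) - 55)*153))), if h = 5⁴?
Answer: -73/76424739300 ≈ -9.5519e-10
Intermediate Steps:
h = 625
Q(u) = -2 + 222/(4 + u) (Q(u) = -2 + (126 + 96)/(u + 4) = -2 + 222/(4 + u))
g(U) = 625
1/((-12001 + Q(-150))*(((g(5) - 55)*153))) = 1/((-12001 + 2*(107 - 1*(-150))/(4 - 150))*(((625 - 55)*153))) = 1/((-12001 + 2*(107 + 150)/(-146))*((570*153))) = 1/(-12001 + 2*(-1/146)*257*87210) = (1/87210)/(-12001 - 257/73) = (1/87210)/(-876330/73) = -73/876330*1/87210 = -73/76424739300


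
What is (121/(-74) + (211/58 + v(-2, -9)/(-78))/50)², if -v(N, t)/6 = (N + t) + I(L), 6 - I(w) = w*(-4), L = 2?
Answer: 4721585672241/1945746010000 ≈ 2.4266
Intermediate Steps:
I(w) = 6 + 4*w (I(w) = 6 - w*(-4) = 6 - (-4)*w = 6 + 4*w)
v(N, t) = -84 - 6*N - 6*t (v(N, t) = -6*((N + t) + (6 + 4*2)) = -6*((N + t) + (6 + 8)) = -6*((N + t) + 14) = -6*(14 + N + t) = -84 - 6*N - 6*t)
(121/(-74) + (211/58 + v(-2, -9)/(-78))/50)² = (121/(-74) + (211/58 + (-84 - 6*(-2) - 6*(-9))/(-78))/50)² = (121*(-1/74) + (211*(1/58) + (-84 + 12 + 54)*(-1/78))*(1/50))² = (-121/74 + (211/58 - 18*(-1/78))*(1/50))² = (-121/74 + (211/58 + 3/13)*(1/50))² = (-121/74 + (2917/754)*(1/50))² = (-121/74 + 2917/37700)² = (-2172921/1394900)² = 4721585672241/1945746010000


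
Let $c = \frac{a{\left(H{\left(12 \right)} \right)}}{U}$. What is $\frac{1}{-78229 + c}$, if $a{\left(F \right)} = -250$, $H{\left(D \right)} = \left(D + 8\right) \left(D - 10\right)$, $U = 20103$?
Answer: $- \frac{20103}{1572637837} \approx -1.2783 \cdot 10^{-5}$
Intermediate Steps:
$H{\left(D \right)} = \left(-10 + D\right) \left(8 + D\right)$ ($H{\left(D \right)} = \left(8 + D\right) \left(-10 + D\right) = \left(-10 + D\right) \left(8 + D\right)$)
$c = - \frac{250}{20103} \approx -0.012436$
$\frac{1}{-78229 + c} = \frac{1}{-78229 - \frac{250}{20103}} = \frac{1}{- \frac{1572637837}{20103}} = - \frac{20103}{1572637837}$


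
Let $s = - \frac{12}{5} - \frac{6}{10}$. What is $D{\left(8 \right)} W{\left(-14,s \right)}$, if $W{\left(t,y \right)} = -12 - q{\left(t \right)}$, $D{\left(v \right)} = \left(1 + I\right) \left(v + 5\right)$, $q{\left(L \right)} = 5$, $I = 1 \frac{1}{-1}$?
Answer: $0$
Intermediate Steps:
$I = -1$ ($I = 1 \left(-1\right) = -1$)
$D{\left(v \right)} = 0$ ($D{\left(v \right)} = \left(1 - 1\right) \left(v + 5\right) = 0 \left(5 + v\right) = 0$)
$s = -3$ ($s = \left(-12\right) \frac{1}{5} - \frac{3}{5} = - \frac{12}{5} - \frac{3}{5} = -3$)
$W{\left(t,y \right)} = -17$ ($W{\left(t,y \right)} = -12 - 5 = -17$)
$D{\left(8 \right)} W{\left(-14,s \right)} = 0 \left(-17\right) = 0$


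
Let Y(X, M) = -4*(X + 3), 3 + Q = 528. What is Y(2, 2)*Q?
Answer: -10500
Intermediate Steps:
Q = 525 (Q = -3 + 528 = 525)
Y(X, M) = -12 - 4*X (Y(X, M) = -4*(3 + X) = -12 - 4*X)
Y(2, 2)*Q = (-12 - 4*2)*525 = (-12 - 8)*525 = -20*525 = -10500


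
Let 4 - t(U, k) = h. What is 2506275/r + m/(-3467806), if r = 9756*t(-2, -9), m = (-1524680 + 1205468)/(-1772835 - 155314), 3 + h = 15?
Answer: -931004119750554057/28992432765863584 ≈ -32.112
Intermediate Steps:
h = 12 (h = -3 + 15 = 12)
t(U, k) = -8 (t(U, k) = 4 - 1*12 = 4 - 12 = -8)
m = 319212/1928149 (m = -319212/(-1928149) = -319212*(-1/1928149) = 319212/1928149 ≈ 0.16555)
r = -78048 (r = 9756*(-8) = -78048)
2506275/r + m/(-3467806) = 2506275/(-78048) + (319212/1928149)/(-3467806) = 2506275*(-1/78048) + (319212/1928149)*(-1/3467806) = -278475/8672 - 159606/3343223335547 = -931004119750554057/28992432765863584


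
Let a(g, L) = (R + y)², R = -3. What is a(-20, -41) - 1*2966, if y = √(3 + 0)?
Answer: -2966 + (3 - √3)² ≈ -2964.4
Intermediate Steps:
y = √3 ≈ 1.7320
a(g, L) = (-3 + √3)²
a(-20, -41) - 1*2966 = (3 - √3)² - 1*2966 = (3 - √3)² - 2966 = -2966 + (3 - √3)²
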